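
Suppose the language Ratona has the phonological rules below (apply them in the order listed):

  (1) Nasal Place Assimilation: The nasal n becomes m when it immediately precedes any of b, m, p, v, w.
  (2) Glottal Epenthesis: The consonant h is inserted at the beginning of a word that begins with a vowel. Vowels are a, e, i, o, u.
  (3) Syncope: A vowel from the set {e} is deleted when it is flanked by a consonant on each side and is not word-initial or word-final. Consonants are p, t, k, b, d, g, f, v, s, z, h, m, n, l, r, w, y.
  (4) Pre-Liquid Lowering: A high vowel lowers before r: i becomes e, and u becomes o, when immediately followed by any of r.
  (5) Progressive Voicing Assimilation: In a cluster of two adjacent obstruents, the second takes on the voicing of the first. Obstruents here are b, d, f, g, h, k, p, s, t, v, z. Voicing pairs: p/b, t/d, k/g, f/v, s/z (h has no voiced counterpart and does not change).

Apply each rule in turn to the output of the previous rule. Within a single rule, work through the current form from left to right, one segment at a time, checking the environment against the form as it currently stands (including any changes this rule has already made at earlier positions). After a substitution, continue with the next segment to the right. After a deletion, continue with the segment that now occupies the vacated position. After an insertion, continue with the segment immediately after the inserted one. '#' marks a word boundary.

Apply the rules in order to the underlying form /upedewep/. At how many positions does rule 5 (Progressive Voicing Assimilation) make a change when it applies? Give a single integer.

(1) Nasal Place Assimilation: no change — [upedewep]
(2) Glottal Epenthesis: [upedewep] → [hupedewep]
(3) Syncope: [hupedewep] → [hupdwp]
(4) Pre-Liquid Lowering: no change — [hupdwp]
(5) Progressive Voicing Assimilation: [hupdwp] → [huptwp]
Rule 5 changed 1 position(s).

1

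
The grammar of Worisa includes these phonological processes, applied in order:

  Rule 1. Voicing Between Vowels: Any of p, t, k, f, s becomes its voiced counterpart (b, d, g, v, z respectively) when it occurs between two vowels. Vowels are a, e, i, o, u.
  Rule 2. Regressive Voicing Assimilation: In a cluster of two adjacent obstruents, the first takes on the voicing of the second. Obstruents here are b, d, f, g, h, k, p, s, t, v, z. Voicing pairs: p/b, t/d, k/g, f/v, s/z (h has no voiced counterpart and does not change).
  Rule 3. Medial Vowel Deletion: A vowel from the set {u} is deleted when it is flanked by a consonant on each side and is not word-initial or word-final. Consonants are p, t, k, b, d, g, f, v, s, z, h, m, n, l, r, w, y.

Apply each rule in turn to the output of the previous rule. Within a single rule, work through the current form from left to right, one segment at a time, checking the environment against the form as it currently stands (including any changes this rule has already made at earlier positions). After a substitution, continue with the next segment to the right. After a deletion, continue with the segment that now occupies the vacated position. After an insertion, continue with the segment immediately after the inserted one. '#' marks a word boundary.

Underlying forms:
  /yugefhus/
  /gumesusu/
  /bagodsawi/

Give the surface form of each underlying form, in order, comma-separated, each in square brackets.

/yugefhus/:
  Rule 1 Voicing Between Vowels: no change — [yugefhus]
  Rule 2 Regressive Voicing Assimilation: no change — [yugefhus]
  Rule 3 Medial Vowel Deletion: [yugefhus] → [ygefhs]
/gumesusu/:
  Rule 1 Voicing Between Vowels: [gumesusu] → [gumezuzu]
  Rule 2 Regressive Voicing Assimilation: no change — [gumezuzu]
  Rule 3 Medial Vowel Deletion: [gumezuzu] → [gmezzu]
/bagodsawi/:
  Rule 1 Voicing Between Vowels: no change — [bagodsawi]
  Rule 2 Regressive Voicing Assimilation: [bagodsawi] → [bagotsawi]
  Rule 3 Medial Vowel Deletion: no change — [bagotsawi]

[ygefhs], [gmezzu], [bagotsawi]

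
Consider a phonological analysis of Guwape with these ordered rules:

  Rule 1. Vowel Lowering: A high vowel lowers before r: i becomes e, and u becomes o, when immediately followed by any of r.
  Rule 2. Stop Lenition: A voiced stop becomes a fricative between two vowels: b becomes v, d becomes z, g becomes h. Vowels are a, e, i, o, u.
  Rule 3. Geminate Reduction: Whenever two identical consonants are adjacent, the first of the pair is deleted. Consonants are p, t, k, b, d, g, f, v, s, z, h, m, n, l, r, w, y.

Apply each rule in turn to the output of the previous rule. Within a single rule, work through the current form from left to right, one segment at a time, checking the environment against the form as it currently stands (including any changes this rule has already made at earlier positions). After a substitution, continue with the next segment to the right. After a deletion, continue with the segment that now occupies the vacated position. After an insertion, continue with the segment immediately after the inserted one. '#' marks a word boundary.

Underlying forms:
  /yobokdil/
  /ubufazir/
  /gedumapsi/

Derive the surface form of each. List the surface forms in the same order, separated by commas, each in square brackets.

/yobokdil/:
  Rule 1 Vowel Lowering: no change — [yobokdil]
  Rule 2 Stop Lenition: [yobokdil] → [yovokdil]
  Rule 3 Geminate Reduction: no change — [yovokdil]
/ubufazir/:
  Rule 1 Vowel Lowering: [ubufazir] → [ubufazer]
  Rule 2 Stop Lenition: [ubufazer] → [uvufazer]
  Rule 3 Geminate Reduction: no change — [uvufazer]
/gedumapsi/:
  Rule 1 Vowel Lowering: no change — [gedumapsi]
  Rule 2 Stop Lenition: [gedumapsi] → [gezumapsi]
  Rule 3 Geminate Reduction: no change — [gezumapsi]

[yovokdil], [uvufazer], [gezumapsi]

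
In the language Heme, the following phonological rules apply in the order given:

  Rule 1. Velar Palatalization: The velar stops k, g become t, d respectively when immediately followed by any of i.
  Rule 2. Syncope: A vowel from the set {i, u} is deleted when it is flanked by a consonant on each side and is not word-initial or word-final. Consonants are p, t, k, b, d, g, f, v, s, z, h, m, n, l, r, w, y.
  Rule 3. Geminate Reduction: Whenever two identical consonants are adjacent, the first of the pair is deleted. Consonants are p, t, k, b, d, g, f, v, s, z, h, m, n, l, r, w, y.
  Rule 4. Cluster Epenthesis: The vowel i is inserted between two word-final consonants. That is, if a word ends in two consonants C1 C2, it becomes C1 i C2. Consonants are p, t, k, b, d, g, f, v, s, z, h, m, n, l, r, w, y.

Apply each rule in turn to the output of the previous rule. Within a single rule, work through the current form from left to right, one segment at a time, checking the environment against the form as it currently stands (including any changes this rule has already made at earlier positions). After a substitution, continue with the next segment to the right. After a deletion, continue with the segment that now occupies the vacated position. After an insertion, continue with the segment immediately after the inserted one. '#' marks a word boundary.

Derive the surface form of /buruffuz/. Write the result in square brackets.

[brfiz]

Rule 1 Velar Palatalization: no change — [buruffuz]
Rule 2 Syncope: [buruffuz] → [brffz]
Rule 3 Geminate Reduction: [brffz] → [brfz]
Rule 4 Cluster Epenthesis: [brfz] → [brfiz]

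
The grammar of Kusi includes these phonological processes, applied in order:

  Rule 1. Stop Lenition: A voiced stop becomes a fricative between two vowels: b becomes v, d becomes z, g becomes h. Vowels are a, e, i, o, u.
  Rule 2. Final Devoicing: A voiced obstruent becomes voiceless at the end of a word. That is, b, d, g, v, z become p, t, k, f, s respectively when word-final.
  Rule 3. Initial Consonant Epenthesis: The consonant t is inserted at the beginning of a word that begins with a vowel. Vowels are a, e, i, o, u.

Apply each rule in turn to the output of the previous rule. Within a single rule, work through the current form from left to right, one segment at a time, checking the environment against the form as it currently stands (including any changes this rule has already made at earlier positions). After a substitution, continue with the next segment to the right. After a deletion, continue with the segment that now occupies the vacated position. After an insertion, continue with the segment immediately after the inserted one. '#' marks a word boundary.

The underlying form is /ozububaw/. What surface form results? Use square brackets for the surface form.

Rule 1 Stop Lenition: [ozububaw] → [ozuvuvaw]
Rule 2 Final Devoicing: no change — [ozuvuvaw]
Rule 3 Initial Consonant Epenthesis: [ozuvuvaw] → [tozuvuvaw]

[tozuvuvaw]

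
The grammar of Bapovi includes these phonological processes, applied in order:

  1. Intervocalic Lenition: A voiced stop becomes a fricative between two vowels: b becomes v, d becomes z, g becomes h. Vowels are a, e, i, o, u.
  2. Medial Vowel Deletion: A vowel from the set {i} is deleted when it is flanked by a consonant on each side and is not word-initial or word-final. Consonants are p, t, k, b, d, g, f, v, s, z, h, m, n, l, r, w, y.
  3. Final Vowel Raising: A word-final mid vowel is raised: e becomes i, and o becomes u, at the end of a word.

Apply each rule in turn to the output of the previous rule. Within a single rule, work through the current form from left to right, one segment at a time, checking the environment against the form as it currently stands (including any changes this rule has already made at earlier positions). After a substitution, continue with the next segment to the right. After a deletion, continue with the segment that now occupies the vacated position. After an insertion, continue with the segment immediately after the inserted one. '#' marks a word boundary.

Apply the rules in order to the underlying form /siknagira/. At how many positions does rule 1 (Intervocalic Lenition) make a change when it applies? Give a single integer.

1 Intervocalic Lenition: [siknagira] → [siknahira]
2 Medial Vowel Deletion: [siknahira] → [sknahra]
3 Final Vowel Raising: no change — [sknahra]
Rule 1 changed 1 position(s).

1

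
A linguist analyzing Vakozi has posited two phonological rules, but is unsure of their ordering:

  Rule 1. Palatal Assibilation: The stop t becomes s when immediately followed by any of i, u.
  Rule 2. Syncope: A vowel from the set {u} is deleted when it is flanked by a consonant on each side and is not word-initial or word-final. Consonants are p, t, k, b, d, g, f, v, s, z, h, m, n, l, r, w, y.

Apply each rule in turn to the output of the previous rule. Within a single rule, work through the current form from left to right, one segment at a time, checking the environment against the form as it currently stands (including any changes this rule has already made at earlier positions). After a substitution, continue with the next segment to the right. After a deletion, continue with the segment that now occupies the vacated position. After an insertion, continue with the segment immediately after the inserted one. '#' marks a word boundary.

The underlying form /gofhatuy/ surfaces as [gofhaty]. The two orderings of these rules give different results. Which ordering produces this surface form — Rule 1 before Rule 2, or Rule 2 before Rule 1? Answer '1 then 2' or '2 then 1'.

Order 1 then 2:
  1 Palatal Assibilation: [gofhatuy] → [gofhasuy]
  2 Syncope: [gofhasuy] → [gofhasy]
  result: [gofhasy]
Order 2 then 1:
  2 Syncope: [gofhatuy] → [gofhaty]
  1 Palatal Assibilation: no change — [gofhaty]
  result: [gofhaty]

2 then 1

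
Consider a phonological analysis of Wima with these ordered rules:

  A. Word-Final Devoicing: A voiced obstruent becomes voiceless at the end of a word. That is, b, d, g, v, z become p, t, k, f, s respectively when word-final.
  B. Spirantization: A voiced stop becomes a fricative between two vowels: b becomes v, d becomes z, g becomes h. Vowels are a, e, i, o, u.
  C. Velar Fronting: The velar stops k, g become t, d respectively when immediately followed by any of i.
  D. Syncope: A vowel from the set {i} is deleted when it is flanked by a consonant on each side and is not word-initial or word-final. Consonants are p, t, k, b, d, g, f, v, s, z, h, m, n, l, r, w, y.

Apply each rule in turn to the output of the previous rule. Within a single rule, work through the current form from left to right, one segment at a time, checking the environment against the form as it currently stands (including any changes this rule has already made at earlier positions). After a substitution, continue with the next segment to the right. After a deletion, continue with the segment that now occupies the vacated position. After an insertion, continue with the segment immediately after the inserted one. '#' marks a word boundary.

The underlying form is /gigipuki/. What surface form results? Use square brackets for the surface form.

[dhputi]

A Word-Final Devoicing: no change — [gigipuki]
B Spirantization: [gigipuki] → [gihipuki]
C Velar Fronting: [gihipuki] → [dihiputi]
D Syncope: [dihiputi] → [dhputi]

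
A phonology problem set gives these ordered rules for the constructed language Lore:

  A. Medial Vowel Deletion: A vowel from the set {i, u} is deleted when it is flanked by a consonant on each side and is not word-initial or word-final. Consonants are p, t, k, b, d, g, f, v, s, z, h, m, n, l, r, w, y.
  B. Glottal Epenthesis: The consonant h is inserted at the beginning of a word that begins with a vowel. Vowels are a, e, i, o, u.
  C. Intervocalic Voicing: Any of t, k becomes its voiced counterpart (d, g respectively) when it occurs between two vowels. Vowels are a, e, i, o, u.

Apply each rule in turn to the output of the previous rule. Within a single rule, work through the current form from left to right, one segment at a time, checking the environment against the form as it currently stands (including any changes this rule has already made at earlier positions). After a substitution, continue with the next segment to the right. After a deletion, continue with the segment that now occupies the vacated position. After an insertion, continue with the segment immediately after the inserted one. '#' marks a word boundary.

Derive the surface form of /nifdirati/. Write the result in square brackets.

A Medial Vowel Deletion: [nifdirati] → [nfdrati]
B Glottal Epenthesis: no change — [nfdrati]
C Intervocalic Voicing: [nfdrati] → [nfdradi]

[nfdradi]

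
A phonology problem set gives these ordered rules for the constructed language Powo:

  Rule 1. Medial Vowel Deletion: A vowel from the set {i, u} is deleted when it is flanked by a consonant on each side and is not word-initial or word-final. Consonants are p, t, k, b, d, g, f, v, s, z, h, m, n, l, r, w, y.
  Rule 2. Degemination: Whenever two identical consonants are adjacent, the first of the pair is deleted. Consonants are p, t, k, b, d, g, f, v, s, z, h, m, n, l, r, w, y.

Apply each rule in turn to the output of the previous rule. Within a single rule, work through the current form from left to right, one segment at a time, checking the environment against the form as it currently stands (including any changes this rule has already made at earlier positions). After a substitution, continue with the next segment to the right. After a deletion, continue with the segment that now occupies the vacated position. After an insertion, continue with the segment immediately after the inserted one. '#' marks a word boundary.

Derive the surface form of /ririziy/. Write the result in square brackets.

[rzy]

Rule 1 Medial Vowel Deletion: [ririziy] → [rrzy]
Rule 2 Degemination: [rrzy] → [rzy]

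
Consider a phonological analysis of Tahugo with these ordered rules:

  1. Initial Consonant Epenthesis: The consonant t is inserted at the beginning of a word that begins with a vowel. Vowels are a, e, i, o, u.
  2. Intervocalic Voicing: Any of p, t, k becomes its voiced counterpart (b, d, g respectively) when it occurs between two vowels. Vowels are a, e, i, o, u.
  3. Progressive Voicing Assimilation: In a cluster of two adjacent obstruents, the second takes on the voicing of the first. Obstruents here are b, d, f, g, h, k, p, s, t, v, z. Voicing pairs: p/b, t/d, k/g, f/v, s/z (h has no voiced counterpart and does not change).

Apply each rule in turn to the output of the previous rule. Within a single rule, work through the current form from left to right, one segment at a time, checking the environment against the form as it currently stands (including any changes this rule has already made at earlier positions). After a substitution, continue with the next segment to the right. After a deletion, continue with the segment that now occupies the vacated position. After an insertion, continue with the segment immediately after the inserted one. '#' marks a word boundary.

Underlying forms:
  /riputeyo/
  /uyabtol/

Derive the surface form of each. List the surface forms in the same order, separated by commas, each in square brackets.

/riputeyo/:
  1 Initial Consonant Epenthesis: no change — [riputeyo]
  2 Intervocalic Voicing: [riputeyo] → [ribudeyo]
  3 Progressive Voicing Assimilation: no change — [ribudeyo]
/uyabtol/:
  1 Initial Consonant Epenthesis: [uyabtol] → [tuyabtol]
  2 Intervocalic Voicing: no change — [tuyabtol]
  3 Progressive Voicing Assimilation: [tuyabtol] → [tuyabdol]

[ribudeyo], [tuyabdol]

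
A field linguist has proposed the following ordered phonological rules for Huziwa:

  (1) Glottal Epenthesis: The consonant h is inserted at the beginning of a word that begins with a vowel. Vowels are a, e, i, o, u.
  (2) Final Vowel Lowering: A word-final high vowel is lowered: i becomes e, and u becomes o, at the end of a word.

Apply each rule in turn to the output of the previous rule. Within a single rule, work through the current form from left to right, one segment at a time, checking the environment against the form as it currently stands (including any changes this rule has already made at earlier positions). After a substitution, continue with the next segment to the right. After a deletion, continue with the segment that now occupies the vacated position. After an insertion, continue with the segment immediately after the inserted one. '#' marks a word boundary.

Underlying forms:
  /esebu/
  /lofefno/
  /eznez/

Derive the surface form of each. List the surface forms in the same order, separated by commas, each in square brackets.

/esebu/:
  (1) Glottal Epenthesis: [esebu] → [hesebu]
  (2) Final Vowel Lowering: [hesebu] → [hesebo]
/lofefno/:
  (1) Glottal Epenthesis: no change — [lofefno]
  (2) Final Vowel Lowering: no change — [lofefno]
/eznez/:
  (1) Glottal Epenthesis: [eznez] → [heznez]
  (2) Final Vowel Lowering: no change — [heznez]

[hesebo], [lofefno], [heznez]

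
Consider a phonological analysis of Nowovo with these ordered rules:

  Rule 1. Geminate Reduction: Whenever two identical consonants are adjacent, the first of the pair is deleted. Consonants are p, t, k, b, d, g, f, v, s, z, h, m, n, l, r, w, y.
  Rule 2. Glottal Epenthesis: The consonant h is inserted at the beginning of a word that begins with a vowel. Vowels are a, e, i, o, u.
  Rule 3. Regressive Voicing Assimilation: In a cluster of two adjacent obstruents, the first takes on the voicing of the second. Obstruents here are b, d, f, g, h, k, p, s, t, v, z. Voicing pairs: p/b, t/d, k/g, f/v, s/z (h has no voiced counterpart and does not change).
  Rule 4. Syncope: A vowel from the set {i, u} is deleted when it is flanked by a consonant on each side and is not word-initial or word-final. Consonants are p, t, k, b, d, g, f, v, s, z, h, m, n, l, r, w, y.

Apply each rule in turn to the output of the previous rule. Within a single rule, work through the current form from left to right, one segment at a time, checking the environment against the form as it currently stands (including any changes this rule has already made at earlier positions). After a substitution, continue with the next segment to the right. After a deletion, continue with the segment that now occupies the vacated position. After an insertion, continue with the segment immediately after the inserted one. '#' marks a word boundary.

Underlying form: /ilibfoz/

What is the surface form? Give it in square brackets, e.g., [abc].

Rule 1 Geminate Reduction: no change — [ilibfoz]
Rule 2 Glottal Epenthesis: [ilibfoz] → [hilibfoz]
Rule 3 Regressive Voicing Assimilation: [hilibfoz] → [hilipfoz]
Rule 4 Syncope: [hilipfoz] → [hlpfoz]

[hlpfoz]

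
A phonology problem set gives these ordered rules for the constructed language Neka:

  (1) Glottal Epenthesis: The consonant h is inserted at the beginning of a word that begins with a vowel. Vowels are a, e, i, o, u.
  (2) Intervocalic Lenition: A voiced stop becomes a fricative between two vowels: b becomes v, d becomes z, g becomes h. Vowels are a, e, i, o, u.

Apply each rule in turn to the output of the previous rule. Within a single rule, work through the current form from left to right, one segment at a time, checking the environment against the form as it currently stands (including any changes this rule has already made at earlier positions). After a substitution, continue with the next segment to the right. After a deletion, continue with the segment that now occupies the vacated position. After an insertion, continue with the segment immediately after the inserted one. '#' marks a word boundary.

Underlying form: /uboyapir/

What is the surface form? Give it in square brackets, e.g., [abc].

[huvoyapir]

(1) Glottal Epenthesis: [uboyapir] → [huboyapir]
(2) Intervocalic Lenition: [huboyapir] → [huvoyapir]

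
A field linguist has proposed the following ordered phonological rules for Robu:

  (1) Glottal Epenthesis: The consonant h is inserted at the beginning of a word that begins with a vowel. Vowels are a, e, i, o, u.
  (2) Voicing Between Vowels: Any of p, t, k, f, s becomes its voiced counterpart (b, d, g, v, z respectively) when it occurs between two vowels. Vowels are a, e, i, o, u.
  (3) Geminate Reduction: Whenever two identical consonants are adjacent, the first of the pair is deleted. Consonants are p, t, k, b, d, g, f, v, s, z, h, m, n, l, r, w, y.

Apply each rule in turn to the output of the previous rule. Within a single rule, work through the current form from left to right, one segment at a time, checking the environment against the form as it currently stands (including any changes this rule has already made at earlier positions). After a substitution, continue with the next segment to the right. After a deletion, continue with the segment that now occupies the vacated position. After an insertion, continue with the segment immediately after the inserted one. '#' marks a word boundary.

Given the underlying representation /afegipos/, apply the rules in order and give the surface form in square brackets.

(1) Glottal Epenthesis: [afegipos] → [hafegipos]
(2) Voicing Between Vowels: [hafegipos] → [havegibos]
(3) Geminate Reduction: no change — [havegibos]

[havegibos]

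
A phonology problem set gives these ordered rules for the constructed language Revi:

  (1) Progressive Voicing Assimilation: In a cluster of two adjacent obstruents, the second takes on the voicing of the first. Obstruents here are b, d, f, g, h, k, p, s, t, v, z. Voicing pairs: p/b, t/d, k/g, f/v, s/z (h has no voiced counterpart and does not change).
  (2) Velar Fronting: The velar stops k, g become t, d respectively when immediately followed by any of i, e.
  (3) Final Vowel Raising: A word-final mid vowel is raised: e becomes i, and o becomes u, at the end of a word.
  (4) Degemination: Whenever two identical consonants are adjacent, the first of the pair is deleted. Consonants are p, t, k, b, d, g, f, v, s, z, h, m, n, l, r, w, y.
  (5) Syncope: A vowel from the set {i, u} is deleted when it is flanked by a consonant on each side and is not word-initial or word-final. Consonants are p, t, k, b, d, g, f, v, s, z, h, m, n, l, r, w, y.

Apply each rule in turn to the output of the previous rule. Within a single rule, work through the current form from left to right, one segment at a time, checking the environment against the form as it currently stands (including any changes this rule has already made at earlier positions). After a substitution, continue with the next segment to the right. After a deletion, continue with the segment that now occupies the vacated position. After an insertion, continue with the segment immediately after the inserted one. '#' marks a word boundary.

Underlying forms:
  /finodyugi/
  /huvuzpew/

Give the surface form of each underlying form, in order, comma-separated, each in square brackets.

/finodyugi/:
  (1) Progressive Voicing Assimilation: no change — [finodyugi]
  (2) Velar Fronting: [finodyugi] → [finodyudi]
  (3) Final Vowel Raising: no change — [finodyudi]
  (4) Degemination: no change — [finodyudi]
  (5) Syncope: [finodyudi] → [fnodydi]
/huvuzpew/:
  (1) Progressive Voicing Assimilation: [huvuzpew] → [huvuzbew]
  (2) Velar Fronting: no change — [huvuzbew]
  (3) Final Vowel Raising: no change — [huvuzbew]
  (4) Degemination: no change — [huvuzbew]
  (5) Syncope: [huvuzbew] → [hvzbew]

[fnodydi], [hvzbew]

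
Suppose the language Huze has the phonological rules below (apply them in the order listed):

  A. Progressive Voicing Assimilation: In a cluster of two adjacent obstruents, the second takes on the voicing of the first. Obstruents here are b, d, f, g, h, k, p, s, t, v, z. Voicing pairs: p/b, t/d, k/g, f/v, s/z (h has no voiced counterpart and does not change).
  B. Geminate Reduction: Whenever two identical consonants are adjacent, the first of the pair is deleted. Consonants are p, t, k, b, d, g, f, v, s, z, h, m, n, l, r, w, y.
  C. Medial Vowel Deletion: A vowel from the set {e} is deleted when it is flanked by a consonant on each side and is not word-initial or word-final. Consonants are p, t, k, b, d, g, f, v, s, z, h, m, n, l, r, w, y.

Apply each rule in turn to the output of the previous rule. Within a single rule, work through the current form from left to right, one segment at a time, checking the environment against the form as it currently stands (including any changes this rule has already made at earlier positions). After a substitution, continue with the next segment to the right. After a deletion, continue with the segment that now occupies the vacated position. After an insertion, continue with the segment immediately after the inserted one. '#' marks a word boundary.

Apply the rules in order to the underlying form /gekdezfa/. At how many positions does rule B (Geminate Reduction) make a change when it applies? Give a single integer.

A Progressive Voicing Assimilation: [gekdezfa] → [gektezva]
B Geminate Reduction: no change — [gektezva]
C Medial Vowel Deletion: [gektezva] → [gktzva]
Rule B changed 0 position(s).

0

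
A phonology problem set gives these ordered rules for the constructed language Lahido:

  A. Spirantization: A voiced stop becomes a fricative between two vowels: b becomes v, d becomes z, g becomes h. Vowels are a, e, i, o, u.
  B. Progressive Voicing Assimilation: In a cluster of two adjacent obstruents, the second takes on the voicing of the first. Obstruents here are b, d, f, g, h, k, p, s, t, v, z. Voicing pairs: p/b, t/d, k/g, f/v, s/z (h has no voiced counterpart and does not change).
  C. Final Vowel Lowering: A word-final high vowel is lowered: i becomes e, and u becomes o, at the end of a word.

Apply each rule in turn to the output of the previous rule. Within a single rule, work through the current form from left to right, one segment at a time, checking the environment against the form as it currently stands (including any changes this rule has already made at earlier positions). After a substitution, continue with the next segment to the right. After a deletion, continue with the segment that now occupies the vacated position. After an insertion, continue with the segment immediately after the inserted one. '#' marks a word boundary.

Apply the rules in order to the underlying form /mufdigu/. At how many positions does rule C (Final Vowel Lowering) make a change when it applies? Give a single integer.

1

A Spirantization: [mufdigu] → [mufdihu]
B Progressive Voicing Assimilation: [mufdihu] → [muftihu]
C Final Vowel Lowering: [muftihu] → [muftiho]
Rule C changed 1 position(s).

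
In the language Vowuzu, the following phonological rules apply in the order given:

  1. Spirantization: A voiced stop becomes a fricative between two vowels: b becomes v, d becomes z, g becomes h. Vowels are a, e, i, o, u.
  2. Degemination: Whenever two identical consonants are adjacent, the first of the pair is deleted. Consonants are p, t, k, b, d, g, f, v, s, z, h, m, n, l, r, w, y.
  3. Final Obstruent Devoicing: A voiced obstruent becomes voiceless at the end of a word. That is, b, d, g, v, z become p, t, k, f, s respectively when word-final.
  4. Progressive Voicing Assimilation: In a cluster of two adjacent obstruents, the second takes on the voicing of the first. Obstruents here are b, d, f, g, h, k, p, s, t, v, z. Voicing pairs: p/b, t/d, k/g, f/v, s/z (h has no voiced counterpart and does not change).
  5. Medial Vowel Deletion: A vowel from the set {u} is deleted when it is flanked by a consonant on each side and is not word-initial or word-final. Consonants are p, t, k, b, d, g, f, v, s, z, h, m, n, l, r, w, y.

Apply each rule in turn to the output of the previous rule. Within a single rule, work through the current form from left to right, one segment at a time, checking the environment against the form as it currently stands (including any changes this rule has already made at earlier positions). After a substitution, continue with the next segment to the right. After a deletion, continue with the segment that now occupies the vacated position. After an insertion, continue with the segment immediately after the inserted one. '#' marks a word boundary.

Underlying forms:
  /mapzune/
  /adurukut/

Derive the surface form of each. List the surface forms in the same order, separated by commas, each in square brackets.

[mapsne], [azrkt]

/mapzune/:
  1 Spirantization: no change — [mapzune]
  2 Degemination: no change — [mapzune]
  3 Final Obstruent Devoicing: no change — [mapzune]
  4 Progressive Voicing Assimilation: [mapzune] → [mapsune]
  5 Medial Vowel Deletion: [mapsune] → [mapsne]
/adurukut/:
  1 Spirantization: [adurukut] → [azurukut]
  2 Degemination: no change — [azurukut]
  3 Final Obstruent Devoicing: no change — [azurukut]
  4 Progressive Voicing Assimilation: no change — [azurukut]
  5 Medial Vowel Deletion: [azurukut] → [azrkt]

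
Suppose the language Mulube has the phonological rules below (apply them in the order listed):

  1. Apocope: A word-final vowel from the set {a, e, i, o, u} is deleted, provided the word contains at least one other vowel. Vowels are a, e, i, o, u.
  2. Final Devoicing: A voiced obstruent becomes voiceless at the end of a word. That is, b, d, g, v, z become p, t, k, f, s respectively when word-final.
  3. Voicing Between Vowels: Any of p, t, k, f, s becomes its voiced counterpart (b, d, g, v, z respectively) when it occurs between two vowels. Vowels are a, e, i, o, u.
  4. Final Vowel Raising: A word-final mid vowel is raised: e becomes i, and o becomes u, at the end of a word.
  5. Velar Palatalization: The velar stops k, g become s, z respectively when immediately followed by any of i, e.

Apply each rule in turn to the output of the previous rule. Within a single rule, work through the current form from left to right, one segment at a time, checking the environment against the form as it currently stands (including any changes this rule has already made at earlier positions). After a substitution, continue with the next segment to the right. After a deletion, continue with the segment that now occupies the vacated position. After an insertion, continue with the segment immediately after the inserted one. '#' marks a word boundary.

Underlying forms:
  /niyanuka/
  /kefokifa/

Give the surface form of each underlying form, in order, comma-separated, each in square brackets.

/niyanuka/:
  1 Apocope: [niyanuka] → [niyanuk]
  2 Final Devoicing: no change — [niyanuk]
  3 Voicing Between Vowels: no change — [niyanuk]
  4 Final Vowel Raising: no change — [niyanuk]
  5 Velar Palatalization: no change — [niyanuk]
/kefokifa/:
  1 Apocope: [kefokifa] → [kefokif]
  2 Final Devoicing: no change — [kefokif]
  3 Voicing Between Vowels: [kefokif] → [kevogif]
  4 Final Vowel Raising: no change — [kevogif]
  5 Velar Palatalization: [kevogif] → [sevozif]

[niyanuk], [sevozif]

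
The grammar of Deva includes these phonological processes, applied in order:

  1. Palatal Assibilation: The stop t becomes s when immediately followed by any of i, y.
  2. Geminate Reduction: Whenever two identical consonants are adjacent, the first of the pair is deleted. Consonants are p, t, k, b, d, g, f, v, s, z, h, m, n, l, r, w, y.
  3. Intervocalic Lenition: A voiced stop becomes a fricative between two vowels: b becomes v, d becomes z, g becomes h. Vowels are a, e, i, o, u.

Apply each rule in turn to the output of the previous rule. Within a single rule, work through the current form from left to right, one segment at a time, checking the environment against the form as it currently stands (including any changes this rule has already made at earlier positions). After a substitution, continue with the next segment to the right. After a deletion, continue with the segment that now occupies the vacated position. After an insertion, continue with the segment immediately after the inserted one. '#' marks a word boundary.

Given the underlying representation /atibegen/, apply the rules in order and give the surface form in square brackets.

1 Palatal Assibilation: [atibegen] → [asibegen]
2 Geminate Reduction: no change — [asibegen]
3 Intervocalic Lenition: [asibegen] → [asivehen]

[asivehen]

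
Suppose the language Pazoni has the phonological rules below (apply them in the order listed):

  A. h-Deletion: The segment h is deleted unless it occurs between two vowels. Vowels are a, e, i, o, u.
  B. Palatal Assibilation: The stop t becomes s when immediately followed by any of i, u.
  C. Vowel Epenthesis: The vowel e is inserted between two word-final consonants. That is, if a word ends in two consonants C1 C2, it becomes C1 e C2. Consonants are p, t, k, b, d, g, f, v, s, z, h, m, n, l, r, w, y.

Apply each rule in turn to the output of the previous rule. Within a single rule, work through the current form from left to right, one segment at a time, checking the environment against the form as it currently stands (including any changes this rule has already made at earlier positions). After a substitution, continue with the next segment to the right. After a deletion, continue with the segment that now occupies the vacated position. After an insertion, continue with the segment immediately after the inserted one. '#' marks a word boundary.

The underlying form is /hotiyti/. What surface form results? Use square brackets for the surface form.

[osiysi]

A h-Deletion: [hotiyti] → [otiyti]
B Palatal Assibilation: [otiyti] → [osiysi]
C Vowel Epenthesis: no change — [osiysi]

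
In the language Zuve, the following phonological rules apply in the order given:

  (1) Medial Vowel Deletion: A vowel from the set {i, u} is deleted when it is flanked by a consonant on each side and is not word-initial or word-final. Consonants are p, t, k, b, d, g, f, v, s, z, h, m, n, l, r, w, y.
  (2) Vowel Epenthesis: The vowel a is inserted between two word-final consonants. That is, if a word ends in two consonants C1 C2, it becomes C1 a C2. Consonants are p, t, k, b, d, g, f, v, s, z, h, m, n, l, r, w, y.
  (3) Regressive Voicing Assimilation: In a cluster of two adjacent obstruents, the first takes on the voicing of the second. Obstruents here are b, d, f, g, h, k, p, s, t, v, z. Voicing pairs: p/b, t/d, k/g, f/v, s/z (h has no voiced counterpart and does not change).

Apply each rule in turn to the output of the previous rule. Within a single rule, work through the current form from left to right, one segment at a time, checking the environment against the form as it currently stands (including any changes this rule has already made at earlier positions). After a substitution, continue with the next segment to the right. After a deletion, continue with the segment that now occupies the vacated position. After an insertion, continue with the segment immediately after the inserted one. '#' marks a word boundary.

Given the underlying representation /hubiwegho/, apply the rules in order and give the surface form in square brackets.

(1) Medial Vowel Deletion: [hubiwegho] → [hbwegho]
(2) Vowel Epenthesis: no change — [hbwegho]
(3) Regressive Voicing Assimilation: [hbwegho] → [hbwekho]

[hbwekho]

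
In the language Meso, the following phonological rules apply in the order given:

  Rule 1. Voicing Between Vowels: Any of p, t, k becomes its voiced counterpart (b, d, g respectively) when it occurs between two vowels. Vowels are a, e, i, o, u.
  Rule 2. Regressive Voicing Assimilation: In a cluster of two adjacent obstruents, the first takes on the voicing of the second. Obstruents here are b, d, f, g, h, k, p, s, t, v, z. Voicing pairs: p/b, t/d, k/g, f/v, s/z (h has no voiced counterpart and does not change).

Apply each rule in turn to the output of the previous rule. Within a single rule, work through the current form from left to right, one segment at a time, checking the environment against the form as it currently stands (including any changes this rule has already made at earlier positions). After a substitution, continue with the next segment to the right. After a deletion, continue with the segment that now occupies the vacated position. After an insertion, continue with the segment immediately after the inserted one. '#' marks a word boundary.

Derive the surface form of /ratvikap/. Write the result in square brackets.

Rule 1 Voicing Between Vowels: [ratvikap] → [ratvigap]
Rule 2 Regressive Voicing Assimilation: [ratvigap] → [radvigap]

[radvigap]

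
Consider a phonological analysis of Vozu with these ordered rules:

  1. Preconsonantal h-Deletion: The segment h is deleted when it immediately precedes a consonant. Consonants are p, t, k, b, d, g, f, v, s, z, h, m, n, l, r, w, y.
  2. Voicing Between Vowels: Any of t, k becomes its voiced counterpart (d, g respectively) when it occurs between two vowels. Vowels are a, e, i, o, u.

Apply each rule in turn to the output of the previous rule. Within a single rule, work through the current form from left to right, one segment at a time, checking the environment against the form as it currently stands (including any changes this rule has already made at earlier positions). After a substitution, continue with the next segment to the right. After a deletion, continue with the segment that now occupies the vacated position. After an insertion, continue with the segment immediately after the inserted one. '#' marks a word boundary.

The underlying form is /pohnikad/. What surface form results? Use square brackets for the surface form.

1 Preconsonantal h-Deletion: [pohnikad] → [ponikad]
2 Voicing Between Vowels: [ponikad] → [ponigad]

[ponigad]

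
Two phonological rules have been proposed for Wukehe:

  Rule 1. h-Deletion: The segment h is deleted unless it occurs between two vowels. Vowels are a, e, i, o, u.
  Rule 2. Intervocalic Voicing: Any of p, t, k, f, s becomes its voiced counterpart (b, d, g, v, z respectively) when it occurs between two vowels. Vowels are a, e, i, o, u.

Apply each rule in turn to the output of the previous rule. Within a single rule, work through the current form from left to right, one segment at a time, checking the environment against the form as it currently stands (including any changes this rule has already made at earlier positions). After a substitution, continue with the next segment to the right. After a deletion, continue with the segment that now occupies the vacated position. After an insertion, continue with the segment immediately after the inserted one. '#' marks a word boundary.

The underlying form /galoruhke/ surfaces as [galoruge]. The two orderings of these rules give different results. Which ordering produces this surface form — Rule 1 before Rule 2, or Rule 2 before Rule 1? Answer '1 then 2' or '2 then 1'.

1 then 2

Order 1 then 2:
  1 h-Deletion: [galoruhke] → [galoruke]
  2 Intervocalic Voicing: [galoruke] → [galoruge]
  result: [galoruge]
Order 2 then 1:
  2 Intervocalic Voicing: no change — [galoruhke]
  1 h-Deletion: [galoruhke] → [galoruke]
  result: [galoruke]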